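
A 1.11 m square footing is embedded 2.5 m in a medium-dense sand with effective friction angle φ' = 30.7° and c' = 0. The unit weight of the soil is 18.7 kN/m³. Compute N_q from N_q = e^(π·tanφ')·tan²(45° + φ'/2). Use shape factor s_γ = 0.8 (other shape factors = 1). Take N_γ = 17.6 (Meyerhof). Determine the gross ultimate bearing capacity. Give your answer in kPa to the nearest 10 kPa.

q_ult ≈ 1080 kPa

tan30.7° = 0.5938, so N_q = e^(π×0.5938)·tan²(60.35°) = 6.458 × 3.086 = 19.93.
q = γ·D_f = 18.7 × 2.5 = 46.75 kPa.
q·N_q = 46.75 × 19.931 = 931.77 kPa
0.5·γ·B·N_γ·s_γ = 0.5 × 18.7 × 1.11 × 17.6 × 0.8 = 146.13 kPa
q_ult = 931.77 + 146.13 = 1077.9 kPa.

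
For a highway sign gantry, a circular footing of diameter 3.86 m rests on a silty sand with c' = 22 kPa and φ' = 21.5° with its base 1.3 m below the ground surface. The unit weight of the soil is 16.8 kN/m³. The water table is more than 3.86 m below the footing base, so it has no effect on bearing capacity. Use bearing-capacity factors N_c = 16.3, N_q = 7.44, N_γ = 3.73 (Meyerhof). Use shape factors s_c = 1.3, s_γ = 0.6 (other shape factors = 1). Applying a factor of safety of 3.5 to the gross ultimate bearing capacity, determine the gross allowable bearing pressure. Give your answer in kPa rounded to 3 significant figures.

q_all ≈ 200 kPa

Effective surcharge at the founding depth q = γ·D_f = 16.8 × 1.3 = 21.84 kPa.
q_ult = c·N_c·s_c + q·N_q + 0.5·γ·B·N_γ·s_γ
     = 22 × 16.3 × 1.3 + 21.84 × 7.44 + 0.5 × 16.8 × 3.86 × 3.73 × 0.6
     = 466.18 + 162.49 + 72.565 = 701.23 kPa.
q_all = q_ult / FS = 701.23 / 3.5 = 200.35 kPa.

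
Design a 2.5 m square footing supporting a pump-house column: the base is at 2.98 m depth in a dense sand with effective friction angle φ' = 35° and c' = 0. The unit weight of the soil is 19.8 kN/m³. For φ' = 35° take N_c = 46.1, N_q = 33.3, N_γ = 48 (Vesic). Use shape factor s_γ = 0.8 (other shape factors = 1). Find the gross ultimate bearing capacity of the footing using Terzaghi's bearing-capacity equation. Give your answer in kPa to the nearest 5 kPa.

q_ult ≈ 2915 kPa

q = γ·D_f = 19.8 × 2.98 = 59.004 kPa.
q·N_q = 59.004 × 33.3 = 1964.8 kPa
0.5·γ·B·N_γ·s_γ = 0.5 × 19.8 × 2.5 × 48 × 0.8 = 950.4 kPa
q_ult = 1964.8 + 950.4 = 2915.2 kPa.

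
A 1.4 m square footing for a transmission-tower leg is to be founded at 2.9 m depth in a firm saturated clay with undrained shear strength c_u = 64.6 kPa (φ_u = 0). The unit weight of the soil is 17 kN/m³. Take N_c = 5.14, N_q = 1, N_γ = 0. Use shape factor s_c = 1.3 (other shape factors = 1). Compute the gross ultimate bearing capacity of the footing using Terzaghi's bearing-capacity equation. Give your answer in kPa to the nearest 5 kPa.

q = γ·D_f = 17 × 2.9 = 49.3 kPa.
c·N_c·s_c = 64.6 × 5.14 × 1.3 = 431.66 kPa
q·N_q = 49.3 × 1 = 49.3 kPa
q_ult = 431.66 + 49.3 = 480.96 kPa.

q_ult ≈ 480 kPa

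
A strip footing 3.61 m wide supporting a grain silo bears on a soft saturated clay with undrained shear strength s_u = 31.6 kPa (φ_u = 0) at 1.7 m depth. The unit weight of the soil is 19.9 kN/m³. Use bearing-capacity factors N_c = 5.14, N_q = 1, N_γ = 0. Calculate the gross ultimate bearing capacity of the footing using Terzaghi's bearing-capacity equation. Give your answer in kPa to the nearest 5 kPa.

q_ult ≈ 195 kPa

Effective surcharge at the founding depth q = γ·D_f = 19.9 × 1.7 = 33.83 kPa.
q_ult = c·N_c + q·N_q
     = 31.6 × 5.14 + 33.83 × 1
     = 162.42 + 33.83 = 196.25 kPa.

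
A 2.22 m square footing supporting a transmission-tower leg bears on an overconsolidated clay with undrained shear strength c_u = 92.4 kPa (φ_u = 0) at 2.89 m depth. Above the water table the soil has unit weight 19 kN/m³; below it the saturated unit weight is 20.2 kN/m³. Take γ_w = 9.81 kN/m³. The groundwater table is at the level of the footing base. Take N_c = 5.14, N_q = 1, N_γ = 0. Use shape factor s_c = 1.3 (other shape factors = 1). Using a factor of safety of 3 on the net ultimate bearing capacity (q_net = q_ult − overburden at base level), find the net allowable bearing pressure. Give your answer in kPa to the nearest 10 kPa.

Effective surcharge at the founding depth q = γ·D_f = 19 × 2.89 = 54.91 kPa.
q_ult = c·N_c·s_c + q·N_q
     = 92.4 × 5.14 × 1.3 + 54.91 × 1
     = 617.42 + 54.91 = 672.33 kPa.
q_net = 672.33 − 54.91 = 617.42 kPa.
q_all(net) = 617.42 / 3 = 205.81 kPa.

q_all(net) ≈ 210 kPa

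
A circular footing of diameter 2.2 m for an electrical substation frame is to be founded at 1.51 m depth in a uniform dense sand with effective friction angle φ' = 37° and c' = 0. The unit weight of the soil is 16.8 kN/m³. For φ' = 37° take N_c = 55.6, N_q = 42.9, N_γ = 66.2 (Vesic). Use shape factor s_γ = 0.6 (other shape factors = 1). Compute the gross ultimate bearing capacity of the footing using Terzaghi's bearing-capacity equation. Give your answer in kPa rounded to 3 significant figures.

q = γ·D_f = 16.8 × 1.51 = 25.368 kPa.
q·N_q = 25.368 × 42.9 = 1088.3 kPa
0.5·γ·B·N_γ·s_γ = 0.5 × 16.8 × 2.2 × 66.2 × 0.6 = 734.03 kPa
q_ult = 1088.3 + 734.03 = 1822.3 kPa.

q_ult ≈ 1820 kPa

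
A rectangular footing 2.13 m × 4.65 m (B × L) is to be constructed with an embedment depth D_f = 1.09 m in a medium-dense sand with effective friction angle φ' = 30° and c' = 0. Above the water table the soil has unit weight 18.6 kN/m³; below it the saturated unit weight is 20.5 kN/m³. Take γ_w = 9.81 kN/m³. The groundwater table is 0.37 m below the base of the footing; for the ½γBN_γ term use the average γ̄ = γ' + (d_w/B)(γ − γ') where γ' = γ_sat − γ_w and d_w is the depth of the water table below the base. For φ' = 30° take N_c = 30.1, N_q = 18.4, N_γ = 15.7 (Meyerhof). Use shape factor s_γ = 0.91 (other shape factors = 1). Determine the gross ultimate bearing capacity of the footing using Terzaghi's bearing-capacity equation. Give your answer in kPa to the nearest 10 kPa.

Effective surcharge at the founding depth q = γ·D_f = 18.6 × 1.09 = 20.274 kPa.
With d_w = 0.37 m < B, γ̄ = 10.69 + (0.37/2.13) × (18.6 − 10.69) = 12.064 kN/m³.
q_ult = q·N_q + 0.5·γ·B·N_γ·s_γ
     = 20.274 × 18.4 + 0.5 × 12.064 × 2.13 × 15.7 × 0.91
     = 373.04 + 183.56 = 556.6 kPa.

q_ult ≈ 560 kPa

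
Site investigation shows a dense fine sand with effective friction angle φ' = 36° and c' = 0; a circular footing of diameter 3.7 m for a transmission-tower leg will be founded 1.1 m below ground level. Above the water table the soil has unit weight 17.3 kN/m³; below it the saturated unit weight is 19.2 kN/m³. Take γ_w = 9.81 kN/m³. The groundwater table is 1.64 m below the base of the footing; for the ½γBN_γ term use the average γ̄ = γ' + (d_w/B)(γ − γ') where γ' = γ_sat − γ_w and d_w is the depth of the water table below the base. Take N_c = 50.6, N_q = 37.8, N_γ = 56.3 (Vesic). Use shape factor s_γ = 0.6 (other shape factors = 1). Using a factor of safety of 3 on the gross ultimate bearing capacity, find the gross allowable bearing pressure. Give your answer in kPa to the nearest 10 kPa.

Overburden at base level: q = 17.3 × 1.1 = 19.03 kPa.
The water table is 1.64 m below the base (< B = 3.7 m), so the ½γBN_γ term uses γ̄ = γ' + (d_w/B)(γ − γ') = 9.39 + (1.64/3.7)(17.3 − 9.39) = 12.896 kN/m³.
Surcharge term q·N_q = 19.03 × 37.8 = 719.33 kPa; self-weight term 0.5·γ·B·N_γ·s_γ = 0.5 × 12.896 × 3.7 × 56.3 × 0.6 = 805.91 kPa.
q_ult = 719.33 + 805.91 = 1525.2 kPa.
q_all = 1525.2 / 3 = 508.42 kPa.

q_all ≈ 510 kPa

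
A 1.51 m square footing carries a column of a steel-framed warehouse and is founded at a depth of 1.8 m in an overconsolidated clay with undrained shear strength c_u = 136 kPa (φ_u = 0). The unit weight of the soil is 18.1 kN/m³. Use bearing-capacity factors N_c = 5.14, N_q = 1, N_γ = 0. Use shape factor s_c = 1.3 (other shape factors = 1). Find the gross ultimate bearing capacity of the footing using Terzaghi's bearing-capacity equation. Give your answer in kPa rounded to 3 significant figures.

q = γ·D_f = 18.1 × 1.8 = 32.58 kPa.
c·N_c·s_c = 136 × 5.14 × 1.3 = 908.75 kPa
q·N_q = 32.58 × 1 = 32.58 kPa
q_ult = 908.75 + 32.58 = 941.33 kPa.

q_ult ≈ 941 kPa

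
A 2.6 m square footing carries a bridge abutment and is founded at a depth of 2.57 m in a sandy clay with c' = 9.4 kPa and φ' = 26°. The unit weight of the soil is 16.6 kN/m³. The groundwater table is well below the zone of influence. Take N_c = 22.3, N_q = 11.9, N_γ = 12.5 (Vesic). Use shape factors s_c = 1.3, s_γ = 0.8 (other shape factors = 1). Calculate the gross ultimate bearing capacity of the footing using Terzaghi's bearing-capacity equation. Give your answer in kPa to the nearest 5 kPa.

q_ult ≈ 995 kPa

Overburden at base level: q = 16.6 × 2.57 = 42.662 kPa.
Cohesion term c·N_c·s_c = 9.4 × 22.3 × 1.3 = 272.51 kPa; surcharge term q·N_q = 42.662 × 11.9 = 507.68 kPa; self-weight term 0.5·γ·B·N_γ·s_γ = 0.5 × 16.6 × 2.6 × 12.5 × 0.8 = 215.8 kPa.
q_ult = 272.51 + 507.68 + 215.8 = 995.98 kPa.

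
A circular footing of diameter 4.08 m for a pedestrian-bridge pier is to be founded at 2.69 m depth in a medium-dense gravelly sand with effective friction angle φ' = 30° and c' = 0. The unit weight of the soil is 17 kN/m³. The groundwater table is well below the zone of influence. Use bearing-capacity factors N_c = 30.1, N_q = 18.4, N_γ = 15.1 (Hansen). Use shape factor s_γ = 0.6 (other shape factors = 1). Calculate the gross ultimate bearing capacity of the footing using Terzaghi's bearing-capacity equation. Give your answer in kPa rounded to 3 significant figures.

q_ult ≈ 1160 kPa

Overburden at base level: q = 17 × 2.69 = 45.73 kPa.
Surcharge term q·N_q = 45.73 × 18.4 = 841.43 kPa; self-weight term 0.5·γ·B·N_γ·s_γ = 0.5 × 17 × 4.08 × 15.1 × 0.6 = 314.2 kPa.
q_ult = 841.43 + 314.2 = 1155.6 kPa.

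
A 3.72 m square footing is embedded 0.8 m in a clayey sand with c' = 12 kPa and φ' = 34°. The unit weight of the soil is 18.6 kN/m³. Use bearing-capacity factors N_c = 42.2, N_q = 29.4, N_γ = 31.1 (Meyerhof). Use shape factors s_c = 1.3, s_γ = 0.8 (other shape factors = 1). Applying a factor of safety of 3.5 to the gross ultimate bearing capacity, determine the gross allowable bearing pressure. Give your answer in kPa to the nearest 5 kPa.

q_all ≈ 560 kPa

Effective surcharge at the founding depth q = γ·D_f = 18.6 × 0.8 = 14.88 kPa.
q_ult = c·N_c·s_c + q·N_q + 0.5·γ·B·N_γ·s_γ
     = 12 × 42.2 × 1.3 + 14.88 × 29.4 + 0.5 × 18.6 × 3.72 × 31.1 × 0.8
     = 658.32 + 437.47 + 860.75 = 1956.5 kPa.
q_all = q_ult / FS = 1956.5 / 3.5 = 559.01 kPa.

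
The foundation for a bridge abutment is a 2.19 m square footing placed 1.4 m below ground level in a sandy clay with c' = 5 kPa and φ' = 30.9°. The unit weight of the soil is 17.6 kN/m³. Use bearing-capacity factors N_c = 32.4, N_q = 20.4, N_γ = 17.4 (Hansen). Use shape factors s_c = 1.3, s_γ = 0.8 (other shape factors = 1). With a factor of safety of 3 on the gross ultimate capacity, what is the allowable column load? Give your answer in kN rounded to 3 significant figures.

Overburden at base level: q = 17.6 × 1.4 = 24.64 kPa.
Cohesion term c·N_c·s_c = 5 × 32.4 × 1.3 = 210.6 kPa; surcharge term q·N_q = 24.64 × 20.4 = 502.66 kPa; self-weight term 0.5·γ·B·N_γ·s_γ = 0.5 × 17.6 × 2.19 × 17.4 × 0.8 = 268.27 kPa.
q_ult = 210.6 + 502.66 + 268.27 = 981.52 kPa.
Gross allowable pressure q_all = 981.52 / 3 = 327.17 kPa.
Footing area = 4.7961 m², so allowable column load = 327.17 × 4.7961 = 1569.2 kN.

P_all ≈ 1570 kN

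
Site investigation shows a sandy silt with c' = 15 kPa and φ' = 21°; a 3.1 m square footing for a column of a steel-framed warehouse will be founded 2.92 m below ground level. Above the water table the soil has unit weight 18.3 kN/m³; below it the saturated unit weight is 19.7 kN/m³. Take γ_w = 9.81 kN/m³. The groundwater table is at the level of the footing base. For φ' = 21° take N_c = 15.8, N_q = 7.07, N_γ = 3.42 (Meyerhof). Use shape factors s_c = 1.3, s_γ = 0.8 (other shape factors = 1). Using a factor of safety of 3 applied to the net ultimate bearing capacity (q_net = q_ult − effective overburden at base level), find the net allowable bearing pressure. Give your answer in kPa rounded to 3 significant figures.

q = γ·D_f = 18.3 × 2.92 = 53.436 kPa.
For the ½γBN_γ term take γ' = 19.7 − 9.81 = 9.89 kN/m³ (soil below base is submerged).
c·N_c·s_c = 15 × 15.8 × 1.3 = 308.1 kPa
q·N_q = 53.436 × 7.07 = 377.79 kPa
0.5·γ·B·N_γ·s_γ = 0.5 × 9.89 × 3.1 × 3.42 × 0.8 = 41.942 kPa
q_ult = 308.1 + 377.79 + 41.942 = 727.83 kPa.
Net ultimate: q_net = 727.83 − 53.436 = 674.4 kPa.
q_all(net) = 674.4 / 3 = 224.8 kPa.

q_all(net) ≈ 225 kPa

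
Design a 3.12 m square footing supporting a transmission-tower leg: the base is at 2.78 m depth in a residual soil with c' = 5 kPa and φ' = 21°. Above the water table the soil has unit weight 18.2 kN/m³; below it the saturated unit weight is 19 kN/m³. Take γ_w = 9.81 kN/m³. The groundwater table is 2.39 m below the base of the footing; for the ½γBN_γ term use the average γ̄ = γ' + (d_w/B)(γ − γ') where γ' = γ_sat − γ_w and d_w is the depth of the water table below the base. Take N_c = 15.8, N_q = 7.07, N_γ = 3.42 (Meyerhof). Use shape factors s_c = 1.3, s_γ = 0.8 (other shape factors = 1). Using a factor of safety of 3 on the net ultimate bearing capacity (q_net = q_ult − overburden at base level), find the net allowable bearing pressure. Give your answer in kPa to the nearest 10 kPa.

q_all(net) ≈ 160 kPa

Effective surcharge at the founding depth q = γ·D_f = 18.2 × 2.78 = 50.596 kPa.
With d_w = 2.39 m < B, γ̄ = 9.19 + (2.39/3.12) × (18.2 − 9.19) = 16.092 kN/m³.
q_ult = c·N_c·s_c + q·N_q + 0.5·γ·B·N_γ·s_γ
     = 5 × 15.8 × 1.3 + 50.596 × 7.07 + 0.5 × 16.092 × 3.12 × 3.42 × 0.8
     = 102.7 + 357.71 + 68.683 = 529.1 kPa.
q_net = 529.1 − 50.596 = 478.5 kPa.
q_all(net) = 478.5 / 3 = 159.5 kPa.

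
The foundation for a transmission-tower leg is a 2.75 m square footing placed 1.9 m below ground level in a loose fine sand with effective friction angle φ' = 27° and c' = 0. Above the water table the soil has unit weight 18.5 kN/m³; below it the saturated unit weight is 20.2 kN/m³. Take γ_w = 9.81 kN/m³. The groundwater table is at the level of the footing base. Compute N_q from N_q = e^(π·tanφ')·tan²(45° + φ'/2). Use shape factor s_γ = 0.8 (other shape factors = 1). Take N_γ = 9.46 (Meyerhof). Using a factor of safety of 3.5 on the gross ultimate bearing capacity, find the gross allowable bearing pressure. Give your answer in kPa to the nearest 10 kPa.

q_all ≈ 160 kPa

N_q = e^(π·tan27°)·tan²(58.5°) = 13.2.
q = γ·D_f = 18.5 × 1.9 = 35.15 kPa.
For the ½γBN_γ term take γ' = 20.2 − 9.81 = 10.39 kN/m³ (soil below base is submerged).
q·N_q = 35.15 × 13.199 = 463.95 kPa
0.5·γ·B·N_γ·s_γ = 0.5 × 10.39 × 2.75 × 9.46 × 0.8 = 108.12 kPa
q_ult = 463.95 + 108.12 = 572.07 kPa.
q_all = 572.07 / 3.5 = 163.45 kPa.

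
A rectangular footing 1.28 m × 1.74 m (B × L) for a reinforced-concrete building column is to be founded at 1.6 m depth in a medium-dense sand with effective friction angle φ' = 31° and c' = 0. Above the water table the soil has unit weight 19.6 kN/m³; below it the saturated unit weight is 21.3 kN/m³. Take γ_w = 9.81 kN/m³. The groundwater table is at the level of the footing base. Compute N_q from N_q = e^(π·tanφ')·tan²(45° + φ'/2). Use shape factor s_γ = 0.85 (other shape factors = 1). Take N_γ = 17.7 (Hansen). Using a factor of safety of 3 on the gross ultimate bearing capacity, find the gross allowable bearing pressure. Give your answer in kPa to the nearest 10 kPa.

q_all ≈ 250 kPa

N_q = e^(π·tan31°)·tan²(60.5°) = 20.63.
Effective surcharge at the founding depth q = γ·D_f = 19.6 × 1.6 = 31.36 kPa.
The water table coincides with the base, so in the self-weight term γ → γ' = 11.49 kN/m³.
q_ult = q·N_q + 0.5·γ·B·N_γ·s_γ
     = 31.36 × 20.631 + 0.5 × 11.49 × 1.28 × 17.7 × 0.85
     = 646.98 + 110.63 = 757.62 kPa.
q_all = 757.62 / 3 = 252.54 kPa.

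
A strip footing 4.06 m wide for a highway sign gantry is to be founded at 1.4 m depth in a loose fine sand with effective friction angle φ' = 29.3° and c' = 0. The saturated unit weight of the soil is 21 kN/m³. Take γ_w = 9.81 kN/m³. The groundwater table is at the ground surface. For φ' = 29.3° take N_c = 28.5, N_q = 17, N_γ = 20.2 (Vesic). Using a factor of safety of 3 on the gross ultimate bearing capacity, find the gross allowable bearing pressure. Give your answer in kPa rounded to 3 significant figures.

Water table at ground surface, so effective unit weight γ' = 21 − 9.81 = 11.19 kN/m³ is used throughout; overburden q = 11.19 × 1.4 = 15.666 kPa; the same γ' applies in the ½γBN_γ term.
Surcharge term q·N_q = 15.666 × 17 = 266.32 kPa; self-weight term 0.5·γ·B·N_γ = 0.5 × 11.19 × 4.06 × 20.2 = 458.86 kPa.
q_ult = 266.32 + 458.86 = 725.18 kPa.
q_all = 725.18 / 3 = 241.73 kPa.

q_all ≈ 242 kPa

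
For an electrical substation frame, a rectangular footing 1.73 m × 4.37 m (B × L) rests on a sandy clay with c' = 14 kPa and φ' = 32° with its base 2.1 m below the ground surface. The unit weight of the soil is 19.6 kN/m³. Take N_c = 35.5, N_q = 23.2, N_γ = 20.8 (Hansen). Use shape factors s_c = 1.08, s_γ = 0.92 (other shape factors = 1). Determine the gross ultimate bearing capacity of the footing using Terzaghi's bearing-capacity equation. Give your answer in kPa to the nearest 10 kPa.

Overburden at base level: q = 19.6 × 2.1 = 41.16 kPa.
Cohesion term c·N_c·s_c = 14 × 35.5 × 1.08 = 536.76 kPa; surcharge term q·N_q = 41.16 × 23.2 = 954.91 kPa; self-weight term 0.5·γ·B·N_γ·s_γ = 0.5 × 19.6 × 1.73 × 20.8 × 0.92 = 324.43 kPa.
q_ult = 536.76 + 954.91 + 324.43 = 1816.1 kPa.

q_ult ≈ 1820 kPa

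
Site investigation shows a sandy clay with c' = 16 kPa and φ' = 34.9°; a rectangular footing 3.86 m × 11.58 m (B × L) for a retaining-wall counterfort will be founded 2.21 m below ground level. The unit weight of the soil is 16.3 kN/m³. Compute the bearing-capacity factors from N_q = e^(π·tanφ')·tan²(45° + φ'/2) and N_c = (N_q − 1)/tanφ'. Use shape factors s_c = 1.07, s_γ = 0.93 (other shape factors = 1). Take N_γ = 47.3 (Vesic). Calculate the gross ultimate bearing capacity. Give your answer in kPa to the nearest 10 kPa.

tan34.9° = 0.6976, so N_q = e^(π×0.6976)·tan²(62.45°) = 8.95 × 3.674 = 32.89.
N_c = (32.89 − 1)/tan34.9° = 45.71.
Effective surcharge at the founding depth q = γ·D_f = 16.3 × 2.21 = 36.023 kPa.
q_ult = c·N_c·s_c + q·N_q + 0.5·γ·B·N_γ·s_γ
     = 16 × 45.706 × 1.07 + 36.023 × 32.885 + 0.5 × 16.3 × 3.86 × 47.3 × 0.93
     = 782.49 + 1184.6 + 1383.8 = 3351 kPa.

q_ult ≈ 3350 kPa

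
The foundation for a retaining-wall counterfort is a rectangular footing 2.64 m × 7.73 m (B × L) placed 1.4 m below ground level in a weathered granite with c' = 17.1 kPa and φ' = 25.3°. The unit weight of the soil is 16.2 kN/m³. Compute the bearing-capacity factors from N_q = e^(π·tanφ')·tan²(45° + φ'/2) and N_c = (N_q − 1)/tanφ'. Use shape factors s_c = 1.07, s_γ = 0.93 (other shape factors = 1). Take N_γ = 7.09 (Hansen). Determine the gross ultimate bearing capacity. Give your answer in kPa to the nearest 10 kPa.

tan25.3° = 0.4727, so N_q = e^(π×0.4727)·tan²(57.65°) = 4.415 × 2.493 = 11.
N_c = (11 − 1)/tan25.3° = 21.17.
Overburden at base level: q = 16.2 × 1.4 = 22.68 kPa.
Cohesion term c·N_c·s_c = 17.1 × 21.166 × 1.07 = 387.27 kPa; surcharge term q·N_q = 22.68 × 11.005 = 249.59 kPa; self-weight term 0.5·γ·B·N_γ·s_γ = 0.5 × 16.2 × 2.64 × 7.09 × 0.93 = 141 kPa.
q_ult = 387.27 + 249.59 + 141 = 777.86 kPa.

q_ult ≈ 780 kPa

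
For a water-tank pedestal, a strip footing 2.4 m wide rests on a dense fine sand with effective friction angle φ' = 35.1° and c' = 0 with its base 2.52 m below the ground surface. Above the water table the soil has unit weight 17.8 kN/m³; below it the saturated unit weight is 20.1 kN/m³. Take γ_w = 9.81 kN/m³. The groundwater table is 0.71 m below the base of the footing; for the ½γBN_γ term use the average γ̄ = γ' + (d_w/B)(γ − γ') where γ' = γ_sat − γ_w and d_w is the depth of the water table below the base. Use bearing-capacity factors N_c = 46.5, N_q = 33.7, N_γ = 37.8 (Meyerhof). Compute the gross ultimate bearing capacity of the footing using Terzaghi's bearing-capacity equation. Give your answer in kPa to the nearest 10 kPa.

q_ult ≈ 2080 kPa

Overburden at base level: q = 17.8 × 2.52 = 44.856 kPa.
The water table is 0.71 m below the base (< B = 2.4 m), so the ½γBN_γ term uses γ̄ = γ' + (d_w/B)(γ − γ') = 10.29 + (0.71/2.4)(17.8 − 10.29) = 12.512 kN/m³.
Surcharge term q·N_q = 44.856 × 33.7 = 1511.6 kPa; self-weight term 0.5·γ·B·N_γ = 0.5 × 12.512 × 2.4 × 37.8 = 567.53 kPa.
q_ult = 1511.6 + 567.53 = 2079.2 kPa.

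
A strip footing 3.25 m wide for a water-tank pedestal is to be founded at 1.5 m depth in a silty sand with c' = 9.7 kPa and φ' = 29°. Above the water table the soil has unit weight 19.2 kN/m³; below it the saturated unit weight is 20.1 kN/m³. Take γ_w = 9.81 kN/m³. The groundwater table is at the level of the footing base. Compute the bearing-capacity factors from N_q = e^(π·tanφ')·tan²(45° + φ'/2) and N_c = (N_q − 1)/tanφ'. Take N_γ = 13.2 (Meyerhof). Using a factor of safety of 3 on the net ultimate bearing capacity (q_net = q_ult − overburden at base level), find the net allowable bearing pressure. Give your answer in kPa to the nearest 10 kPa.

q_all(net) ≈ 310 kPa

N_q = e^(π·tan29°)·tan²(59.5°) = 16.44; N_c = (N_q − 1)/tanφ' = 27.86.
Overburden at base level: q = 19.2 × 1.5 = 28.8 kPa.
Below the base the soil is submerged, so the ½γBN_γ term uses γ' = 20.1 − 9.81 = 10.29 kN/m³.
Cohesion term c·N_c = 9.7 × 27.86 = 270.25 kPa; surcharge term q·N_q = 28.8 × 16.443 = 473.57 kPa; self-weight term 0.5·γ·B·N_γ = 0.5 × 10.29 × 3.25 × 13.2 = 220.72 kPa.
q_ult = 270.25 + 473.57 + 220.72 = 964.53 kPa.
q_net = 964.53 − 28.8 = 935.73 kPa.
q_all(net) = 935.73 / 3 = 311.91 kPa.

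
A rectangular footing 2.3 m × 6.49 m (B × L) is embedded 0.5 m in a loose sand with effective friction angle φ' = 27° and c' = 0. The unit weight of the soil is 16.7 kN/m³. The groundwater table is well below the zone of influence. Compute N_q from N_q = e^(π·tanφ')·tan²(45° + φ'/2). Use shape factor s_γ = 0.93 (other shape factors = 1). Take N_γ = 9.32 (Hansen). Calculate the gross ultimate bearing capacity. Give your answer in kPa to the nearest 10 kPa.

q_ult ≈ 280 kPa

tan27° = 0.5095, so N_q = e^(π×0.5095)·tan²(58.5°) = 4.957 × 2.663 = 13.2.
q = γ·D_f = 16.7 × 0.5 = 8.35 kPa.
q·N_q = 8.35 × 13.199 = 110.21 kPa
0.5·γ·B·N_γ·s_γ = 0.5 × 16.7 × 2.3 × 9.32 × 0.93 = 166.46 kPa
q_ult = 110.21 + 166.46 = 276.67 kPa.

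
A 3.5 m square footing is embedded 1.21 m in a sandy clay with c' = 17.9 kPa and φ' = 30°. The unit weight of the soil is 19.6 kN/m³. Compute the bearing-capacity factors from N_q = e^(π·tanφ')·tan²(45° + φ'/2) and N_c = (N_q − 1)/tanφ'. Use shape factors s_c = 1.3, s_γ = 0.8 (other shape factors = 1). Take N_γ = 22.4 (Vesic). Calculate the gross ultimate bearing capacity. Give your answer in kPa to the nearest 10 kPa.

tan30° = 0.5774, so N_q = e^(π×0.5774)·tan²(60°) = 6.134 × 3.0 = 18.4.
N_c = (18.4 − 1)/tan30° = 30.14.
Overburden at base level: q = 19.6 × 1.21 = 23.716 kPa.
Cohesion term c·N_c·s_c = 17.9 × 30.14 × 1.3 = 701.35 kPa; surcharge term q·N_q = 23.716 × 18.401 = 436.4 kPa; self-weight term 0.5·γ·B·N_γ·s_γ = 0.5 × 19.6 × 3.5 × 22.4 × 0.8 = 614.66 kPa.
q_ult = 701.35 + 436.4 + 614.66 = 1752.4 kPa.

q_ult ≈ 1750 kPa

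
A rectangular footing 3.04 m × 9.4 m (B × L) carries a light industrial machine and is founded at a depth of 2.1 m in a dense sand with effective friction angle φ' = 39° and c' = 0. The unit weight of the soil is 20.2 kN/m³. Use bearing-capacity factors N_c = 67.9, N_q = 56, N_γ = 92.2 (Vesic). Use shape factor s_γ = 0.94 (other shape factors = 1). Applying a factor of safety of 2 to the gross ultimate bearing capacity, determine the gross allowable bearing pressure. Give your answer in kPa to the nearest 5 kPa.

Overburden at base level: q = 20.2 × 2.1 = 42.42 kPa.
Surcharge term q·N_q = 42.42 × 56 = 2375.5 kPa; self-weight term 0.5·γ·B·N_γ·s_γ = 0.5 × 20.2 × 3.04 × 92.2 × 0.94 = 2661.1 kPa.
q_ult = 2375.5 + 2661.1 = 5036.6 kPa.
q_all = q_ult / FS = 5036.6 / 2 = 2518.3 kPa.

q_all ≈ 2520 kPa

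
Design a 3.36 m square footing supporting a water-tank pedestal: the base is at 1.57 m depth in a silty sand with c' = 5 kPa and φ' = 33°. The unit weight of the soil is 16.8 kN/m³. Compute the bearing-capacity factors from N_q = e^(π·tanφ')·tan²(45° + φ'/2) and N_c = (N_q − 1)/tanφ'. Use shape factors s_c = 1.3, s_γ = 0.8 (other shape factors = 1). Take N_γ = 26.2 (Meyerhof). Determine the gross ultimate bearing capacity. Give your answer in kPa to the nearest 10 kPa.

tan33° = 0.6494, so N_q = e^(π×0.6494)·tan²(61.5°) = 7.692 × 3.392 = 26.09.
N_c = (26.09 − 1)/tan33° = 38.64.
q = γ·D_f = 16.8 × 1.57 = 26.376 kPa.
c·N_c·s_c = 5 × 38.638 × 1.3 = 251.15 kPa
q·N_q = 26.376 × 26.092 = 688.2 kPa
0.5·γ·B·N_γ·s_γ = 0.5 × 16.8 × 3.36 × 26.2 × 0.8 = 591.58 kPa
q_ult = 251.15 + 688.2 + 591.58 = 1530.9 kPa.

q_ult ≈ 1530 kPa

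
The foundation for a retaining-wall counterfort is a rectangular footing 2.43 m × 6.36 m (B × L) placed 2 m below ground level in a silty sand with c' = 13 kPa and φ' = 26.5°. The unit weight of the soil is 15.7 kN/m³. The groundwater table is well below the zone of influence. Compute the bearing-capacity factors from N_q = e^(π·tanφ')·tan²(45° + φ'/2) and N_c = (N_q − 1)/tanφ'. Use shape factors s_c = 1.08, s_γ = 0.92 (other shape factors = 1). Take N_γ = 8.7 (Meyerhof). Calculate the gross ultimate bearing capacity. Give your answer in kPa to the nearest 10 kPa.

tan26.5° = 0.4986, so N_q = e^(π×0.4986)·tan²(58.25°) = 4.789 × 2.611 = 12.51.
N_c = (12.51 − 1)/tan26.5° = 23.08.
Effective surcharge at the founding depth q = γ·D_f = 15.7 × 2 = 31.4 kPa.
q_ult = c·N_c·s_c + q·N_q + 0.5·γ·B·N_γ·s_γ
     = 13 × 23.078 × 1.08 + 31.4 × 12.506 + 0.5 × 15.7 × 2.43 × 8.7 × 0.92
     = 324.01 + 392.7 + 152.68 = 869.39 kPa.

q_ult ≈ 870 kPa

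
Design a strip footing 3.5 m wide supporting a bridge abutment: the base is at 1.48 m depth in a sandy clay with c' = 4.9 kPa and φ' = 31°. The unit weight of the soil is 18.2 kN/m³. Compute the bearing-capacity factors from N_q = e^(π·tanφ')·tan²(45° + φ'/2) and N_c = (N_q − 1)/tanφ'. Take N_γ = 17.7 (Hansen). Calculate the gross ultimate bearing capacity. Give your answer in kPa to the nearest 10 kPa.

q_ult ≈ 1280 kPa

tan31° = 0.6009, so N_q = e^(π×0.6009)·tan²(60.5°) = 6.604 × 3.124 = 20.63.
N_c = (20.63 − 1)/tan31° = 32.67.
Effective surcharge at the founding depth q = γ·D_f = 18.2 × 1.48 = 26.936 kPa.
q_ult = c·N_c + q·N_q + 0.5·γ·B·N_γ
     = 4.9 × 32.671 + 26.936 × 20.631 + 0.5 × 18.2 × 3.5 × 17.7
     = 160.09 + 555.71 + 563.74 = 1279.5 kPa.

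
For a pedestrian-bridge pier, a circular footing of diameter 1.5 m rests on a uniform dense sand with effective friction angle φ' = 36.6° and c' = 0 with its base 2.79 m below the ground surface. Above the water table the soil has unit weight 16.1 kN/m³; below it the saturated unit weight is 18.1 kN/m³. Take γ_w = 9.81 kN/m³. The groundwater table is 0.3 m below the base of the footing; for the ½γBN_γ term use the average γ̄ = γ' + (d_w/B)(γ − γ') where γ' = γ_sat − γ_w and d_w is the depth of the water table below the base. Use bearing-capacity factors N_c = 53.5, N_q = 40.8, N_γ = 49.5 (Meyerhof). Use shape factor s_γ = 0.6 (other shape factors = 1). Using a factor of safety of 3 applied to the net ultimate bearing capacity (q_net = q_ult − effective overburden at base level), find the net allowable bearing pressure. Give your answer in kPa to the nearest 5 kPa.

q = γ·D_f = 16.1 × 2.79 = 44.919 kPa.
γ' = 8.29 kN/m³; averaging over the depth B below the base, γ̄ = γ' + (d_w/B)(γ − γ') = 9.852 kN/m³.
q·N_q = 44.919 × 40.8 = 1832.7 kPa
0.5·γ·B·N_γ·s_γ = 0.5 × 9.852 × 1.5 × 49.5 × 0.6 = 219.45 kPa
q_ult = 1832.7 + 219.45 = 2052.1 kPa.
Net ultimate: q_net = 2052.1 − 44.919 = 2007.2 kPa.
q_all(net) = 2007.2 / 3 = 669.08 kPa.

q_all(net) ≈ 670 kPa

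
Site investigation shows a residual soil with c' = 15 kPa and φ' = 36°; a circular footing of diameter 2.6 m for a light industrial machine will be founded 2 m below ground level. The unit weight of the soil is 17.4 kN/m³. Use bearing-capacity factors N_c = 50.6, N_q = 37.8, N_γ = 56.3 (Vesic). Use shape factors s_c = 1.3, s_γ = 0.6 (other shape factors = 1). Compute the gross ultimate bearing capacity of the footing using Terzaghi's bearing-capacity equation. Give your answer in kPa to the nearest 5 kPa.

Effective surcharge at the founding depth q = γ·D_f = 17.4 × 2 = 34.8 kPa.
q_ult = c·N_c·s_c + q·N_q + 0.5·γ·B·N_γ·s_γ
     = 15 × 50.6 × 1.3 + 34.8 × 37.8 + 0.5 × 17.4 × 2.6 × 56.3 × 0.6
     = 986.7 + 1315.4 + 764.1 = 3066.2 kPa.

q_ult ≈ 3065 kPa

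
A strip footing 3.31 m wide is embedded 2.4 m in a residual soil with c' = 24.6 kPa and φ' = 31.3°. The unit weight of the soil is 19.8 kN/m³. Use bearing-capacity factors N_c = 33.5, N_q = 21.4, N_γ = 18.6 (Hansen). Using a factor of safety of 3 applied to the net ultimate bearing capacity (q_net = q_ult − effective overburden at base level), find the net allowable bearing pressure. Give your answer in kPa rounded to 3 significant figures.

Overburden at base level: q = 19.8 × 2.4 = 47.52 kPa.
Cohesion term c·N_c = 24.6 × 33.5 = 824.1 kPa; surcharge term q·N_q = 47.52 × 21.4 = 1016.9 kPa; self-weight term 0.5·γ·B·N_γ = 0.5 × 19.8 × 3.31 × 18.6 = 609.5 kPa.
q_ult = 824.1 + 1016.9 + 609.5 = 2450.5 kPa.
Net ultimate: q_net = 2450.5 − 47.52 = 2403 kPa.
q_all(net) = 2403 / 3 = 801 kPa.

q_all(net) ≈ 801 kPa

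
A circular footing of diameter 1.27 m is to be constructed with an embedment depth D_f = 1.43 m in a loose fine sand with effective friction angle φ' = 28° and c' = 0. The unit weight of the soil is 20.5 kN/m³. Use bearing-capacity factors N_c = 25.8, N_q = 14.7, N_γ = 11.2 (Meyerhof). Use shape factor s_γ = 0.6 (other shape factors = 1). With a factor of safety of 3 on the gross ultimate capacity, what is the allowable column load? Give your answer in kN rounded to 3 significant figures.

P_all ≈ 219 kN

q = γ·D_f = 20.5 × 1.43 = 29.315 kPa.
q·N_q = 29.315 × 14.7 = 430.93 kPa
0.5·γ·B·N_γ·s_γ = 0.5 × 20.5 × 1.27 × 11.2 × 0.6 = 87.478 kPa
q_ult = 430.93 + 87.478 = 518.41 kPa.
Gross allowable pressure q_all = 518.41 / 3 = 172.8 kPa.
Footing area = 1.2668 m², so allowable column load = 172.8 × 1.2668 = 218.91 kN.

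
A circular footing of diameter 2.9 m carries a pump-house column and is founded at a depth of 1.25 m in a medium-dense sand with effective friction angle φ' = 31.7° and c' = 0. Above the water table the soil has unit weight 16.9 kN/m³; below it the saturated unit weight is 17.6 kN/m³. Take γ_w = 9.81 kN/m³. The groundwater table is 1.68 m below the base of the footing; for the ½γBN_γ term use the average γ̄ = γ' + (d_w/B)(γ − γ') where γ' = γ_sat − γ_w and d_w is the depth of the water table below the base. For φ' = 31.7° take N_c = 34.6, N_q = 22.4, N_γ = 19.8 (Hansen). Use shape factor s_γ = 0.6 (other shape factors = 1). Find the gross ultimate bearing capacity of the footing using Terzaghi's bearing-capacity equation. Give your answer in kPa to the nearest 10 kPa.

Overburden at base level: q = 16.9 × 1.25 = 21.125 kPa.
The water table is 1.68 m below the base (< B = 2.9 m), so the ½γBN_γ term uses γ̄ = γ' + (d_w/B)(γ − γ') = 7.79 + (1.68/2.9)(16.9 − 7.79) = 13.068 kN/m³.
Surcharge term q·N_q = 21.125 × 22.4 = 473.2 kPa; self-weight term 0.5·γ·B·N_γ·s_γ = 0.5 × 13.068 × 2.9 × 19.8 × 0.6 = 225.1 kPa.
q_ult = 473.2 + 225.1 = 698.3 kPa.

q_ult ≈ 700 kPa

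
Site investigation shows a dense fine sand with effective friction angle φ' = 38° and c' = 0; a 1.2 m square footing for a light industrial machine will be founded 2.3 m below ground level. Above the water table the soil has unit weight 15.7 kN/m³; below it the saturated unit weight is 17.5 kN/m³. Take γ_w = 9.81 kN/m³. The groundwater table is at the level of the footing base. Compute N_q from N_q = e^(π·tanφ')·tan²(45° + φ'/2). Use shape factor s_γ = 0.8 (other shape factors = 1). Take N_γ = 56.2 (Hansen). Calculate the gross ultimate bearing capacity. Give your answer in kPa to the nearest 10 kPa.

q_ult ≈ 1970 kPa

tan38° = 0.7813, so N_q = e^(π×0.7813)·tan²(64°) = 11.64 × 4.204 = 48.93.
Overburden at base level: q = 15.7 × 2.3 = 36.11 kPa.
Below the base the soil is submerged, so the ½γBN_γ term uses γ' = 17.5 − 9.81 = 7.69 kN/m³.
Surcharge term q·N_q = 36.11 × 48.933 = 1767 kPa; self-weight term 0.5·γ·B·N_γ·s_γ = 0.5 × 7.69 × 1.2 × 56.2 × 0.8 = 207.45 kPa.
q_ult = 1767 + 207.45 = 1974.4 kPa.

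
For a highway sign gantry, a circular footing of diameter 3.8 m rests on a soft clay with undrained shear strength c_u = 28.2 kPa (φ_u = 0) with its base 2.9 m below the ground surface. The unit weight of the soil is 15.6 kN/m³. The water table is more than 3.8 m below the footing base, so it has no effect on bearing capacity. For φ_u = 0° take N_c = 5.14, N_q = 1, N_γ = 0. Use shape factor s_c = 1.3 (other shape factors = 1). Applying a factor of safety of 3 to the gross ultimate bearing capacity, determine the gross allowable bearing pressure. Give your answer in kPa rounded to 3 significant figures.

q_all ≈ 77.9 kPa

Effective surcharge at the founding depth q = γ·D_f = 15.6 × 2.9 = 45.24 kPa.
q_ult = c·N_c·s_c + q·N_q
     = 28.2 × 5.14 × 1.3 + 45.24 × 1
     = 188.43 + 45.24 = 233.67 kPa.
q_all = q_ult / FS = 233.67 / 3 = 77.891 kPa.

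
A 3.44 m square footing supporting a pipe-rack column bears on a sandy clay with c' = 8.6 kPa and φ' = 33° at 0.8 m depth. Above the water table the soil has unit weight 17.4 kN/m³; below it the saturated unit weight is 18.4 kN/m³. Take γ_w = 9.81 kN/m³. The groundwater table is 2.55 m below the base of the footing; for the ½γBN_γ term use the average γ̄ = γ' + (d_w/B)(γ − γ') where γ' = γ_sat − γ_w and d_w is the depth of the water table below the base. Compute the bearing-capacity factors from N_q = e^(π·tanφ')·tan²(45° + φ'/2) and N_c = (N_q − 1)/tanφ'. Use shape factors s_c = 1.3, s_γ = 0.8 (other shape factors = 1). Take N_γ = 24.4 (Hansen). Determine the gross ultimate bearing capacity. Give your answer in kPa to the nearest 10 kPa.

q_ult ≈ 1300 kPa

tan33° = 0.6494, so N_q = e^(π×0.6494)·tan²(61.5°) = 7.692 × 3.392 = 26.09.
N_c = (26.09 − 1)/tan33° = 38.64.
q = γ·D_f = 17.4 × 0.8 = 13.92 kPa.
γ' = 8.59 kN/m³; averaging over the depth B below the base, γ̄ = γ' + (d_w/B)(γ − γ') = 15.121 kN/m³.
c·N_c·s_c = 8.6 × 38.638 × 1.3 = 431.98 kPa
q·N_q = 13.92 × 26.092 = 363.2 kPa
0.5·γ·B·N_γ·s_γ = 0.5 × 15.121 × 3.44 × 24.4 × 0.8 = 507.67 kPa
q_ult = 431.98 + 363.2 + 507.67 = 1302.8 kPa.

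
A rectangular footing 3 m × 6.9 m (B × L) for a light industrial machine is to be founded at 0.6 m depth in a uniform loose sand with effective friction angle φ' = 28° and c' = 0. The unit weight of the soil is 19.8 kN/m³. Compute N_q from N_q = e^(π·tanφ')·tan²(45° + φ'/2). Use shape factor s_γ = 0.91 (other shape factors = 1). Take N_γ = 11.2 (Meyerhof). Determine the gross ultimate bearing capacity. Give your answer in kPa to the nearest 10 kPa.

q_ult ≈ 480 kPa

tan28° = 0.5317, so N_q = e^(π×0.5317)·tan²(59°) = 5.314 × 2.77 = 14.72.
Effective surcharge at the founding depth q = γ·D_f = 19.8 × 0.6 = 11.88 kPa.
q_ult = q·N_q + 0.5·γ·B·N_γ·s_γ
     = 11.88 × 14.72 + 0.5 × 19.8 × 3 × 11.2 × 0.91
     = 174.87 + 302.7 = 477.57 kPa.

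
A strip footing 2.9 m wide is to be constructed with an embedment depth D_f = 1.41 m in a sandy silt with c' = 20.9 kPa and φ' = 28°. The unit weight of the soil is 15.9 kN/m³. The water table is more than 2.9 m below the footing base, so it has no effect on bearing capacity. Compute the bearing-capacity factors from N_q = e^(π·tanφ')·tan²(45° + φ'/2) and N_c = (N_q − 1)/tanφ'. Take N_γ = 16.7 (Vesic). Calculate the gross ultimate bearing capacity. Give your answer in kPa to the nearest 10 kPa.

q_ult ≈ 1250 kPa

tan28° = 0.5317, so N_q = e^(π×0.5317)·tan²(59°) = 5.314 × 2.77 = 14.72.
N_c = (14.72 − 1)/tan28° = 25.8.
Overburden at base level: q = 15.9 × 1.41 = 22.419 kPa.
Cohesion term c·N_c = 20.9 × 25.803 = 539.29 kPa; surcharge term q·N_q = 22.419 × 14.72 = 330.01 kPa; self-weight term 0.5·γ·B·N_γ = 0.5 × 15.9 × 2.9 × 16.7 = 385.02 kPa.
q_ult = 539.29 + 330.01 + 385.02 = 1254.3 kPa.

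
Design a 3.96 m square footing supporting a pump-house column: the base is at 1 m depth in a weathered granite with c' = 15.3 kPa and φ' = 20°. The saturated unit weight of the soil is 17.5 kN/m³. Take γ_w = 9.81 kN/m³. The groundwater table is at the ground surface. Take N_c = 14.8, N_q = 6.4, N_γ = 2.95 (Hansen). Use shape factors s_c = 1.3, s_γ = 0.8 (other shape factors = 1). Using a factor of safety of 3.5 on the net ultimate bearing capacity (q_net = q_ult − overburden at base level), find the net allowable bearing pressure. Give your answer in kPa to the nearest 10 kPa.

With the water table at the surface the whole profile is submerged: γ' = 17.5 − 9.81 = 7.69 kN/m³, so q = γ'·D_f = 7.69 kPa; the same γ' applies in the ½γBN_γ term.
q_ult = c·N_c·s_c + q·N_q + 0.5·γ·B·N_γ·s_γ
     = 15.3 × 14.8 × 1.3 + 7.69 × 6.4 + 0.5 × 7.69 × 3.96 × 2.95 × 0.8
     = 294.37 + 49.216 + 35.934 = 379.52 kPa.
q_net = 379.52 − 7.69 = 371.83 kPa.
q_all(net) = 371.83 / 3.5 = 106.24 kPa.

q_all(net) ≈ 110 kPa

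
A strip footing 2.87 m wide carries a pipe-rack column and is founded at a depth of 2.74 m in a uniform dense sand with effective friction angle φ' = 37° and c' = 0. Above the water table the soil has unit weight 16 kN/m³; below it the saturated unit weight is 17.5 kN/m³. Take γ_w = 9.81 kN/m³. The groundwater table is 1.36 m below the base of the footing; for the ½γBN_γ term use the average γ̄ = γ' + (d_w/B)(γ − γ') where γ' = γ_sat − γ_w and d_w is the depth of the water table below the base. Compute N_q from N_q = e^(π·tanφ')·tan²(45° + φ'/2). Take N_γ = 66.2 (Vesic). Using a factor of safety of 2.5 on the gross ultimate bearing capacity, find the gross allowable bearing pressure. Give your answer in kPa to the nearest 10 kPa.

q_all ≈ 1190 kPa

N_q = e^(π·tan37°)·tan²(63.5°) = 42.92.
Effective surcharge at the founding depth q = γ·D_f = 16 × 2.74 = 43.84 kPa.
With d_w = 1.36 m < B, γ̄ = 7.69 + (1.36/2.87) × (16 − 7.69) = 11.628 kN/m³.
q_ult = q·N_q + 0.5·γ·B·N_γ
     = 43.84 × 42.92 + 0.5 × 11.628 × 2.87 × 66.2
     = 1881.6 + 1104.6 = 2986.2 kPa.
q_all = 2986.2 / 2.5 = 1194.5 kPa.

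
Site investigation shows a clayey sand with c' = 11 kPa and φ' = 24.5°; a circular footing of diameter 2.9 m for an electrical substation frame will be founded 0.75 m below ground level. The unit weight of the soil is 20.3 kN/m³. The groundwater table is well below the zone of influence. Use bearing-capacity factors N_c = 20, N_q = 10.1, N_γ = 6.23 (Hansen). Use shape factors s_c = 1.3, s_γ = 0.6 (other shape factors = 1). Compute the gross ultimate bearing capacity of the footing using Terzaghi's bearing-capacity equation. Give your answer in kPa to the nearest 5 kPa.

Effective surcharge at the founding depth q = γ·D_f = 20.3 × 0.75 = 15.225 kPa.
q_ult = c·N_c·s_c + q·N_q + 0.5·γ·B·N_γ·s_γ
     = 11 × 20 × 1.3 + 15.225 × 10.1 + 0.5 × 20.3 × 2.9 × 6.23 × 0.6
     = 286 + 153.77 + 110.03 = 549.8 kPa.

q_ult ≈ 550 kPa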